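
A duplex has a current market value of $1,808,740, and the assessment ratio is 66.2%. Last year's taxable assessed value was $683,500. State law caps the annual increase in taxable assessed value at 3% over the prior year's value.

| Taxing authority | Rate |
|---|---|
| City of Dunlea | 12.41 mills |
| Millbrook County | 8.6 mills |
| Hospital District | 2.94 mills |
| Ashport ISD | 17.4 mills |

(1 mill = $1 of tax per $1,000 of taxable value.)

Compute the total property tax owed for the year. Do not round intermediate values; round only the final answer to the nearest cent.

$29,110.61

Uncapped assessed value = $1,808,740 × 0.662 = $1,197,385.88
Cap limit = $683,500 × 1.03 = $704,005
Taxable assessed value = min($1,197,385.88, $704,005) = $704,005 (cap binds)
City of Dunlea: $704,005 × 0.01241 = $8,736.70205
Millbrook County: $704,005 × 0.0086 = $6,054.443
Hospital District: $704,005 × 0.00294 = $2,069.7747
Ashport ISD: $704,005 × 0.0174 = $12,249.687
Total = $29,110.60675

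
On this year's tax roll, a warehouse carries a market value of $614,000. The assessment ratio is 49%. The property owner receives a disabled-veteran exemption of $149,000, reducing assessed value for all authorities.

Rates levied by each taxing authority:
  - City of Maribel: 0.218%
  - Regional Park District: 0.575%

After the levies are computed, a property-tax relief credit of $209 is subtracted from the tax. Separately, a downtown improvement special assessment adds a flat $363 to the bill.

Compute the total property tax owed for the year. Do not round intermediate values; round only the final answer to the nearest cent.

Assessed value = $614,000 × 0.49 = $300,860
Taxable value = $300,860 − $149,000 = $151,860
City of Maribel: $151,860 × 0.00218 = $331.0548
Regional Park District: $151,860 × 0.00575 = $873.195
Levies subtotal = $1,204.2498
After credit = $1,204.2498 − $209 = $995.2498
Total = $995.2498 + $363 = $1,358.2498

$1,358.25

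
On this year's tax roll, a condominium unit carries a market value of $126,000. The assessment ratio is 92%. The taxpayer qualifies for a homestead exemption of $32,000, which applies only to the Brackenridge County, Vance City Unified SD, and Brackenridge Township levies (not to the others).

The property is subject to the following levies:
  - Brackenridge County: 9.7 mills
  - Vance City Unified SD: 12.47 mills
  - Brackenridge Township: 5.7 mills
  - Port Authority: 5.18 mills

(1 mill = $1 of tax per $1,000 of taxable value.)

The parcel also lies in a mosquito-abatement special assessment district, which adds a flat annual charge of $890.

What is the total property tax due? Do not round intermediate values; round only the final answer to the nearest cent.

$3,829.32

Assessed value = $126,000 × 0.92 = $115,920
Brackenridge County: ($115,920 − $32,000) × 0.0097 = $83,920 × 0.0097 = $814.024
Vance City Unified SD: ($115,920 − $32,000) × 0.01247 = $83,920 × 0.01247 = $1,046.4824
Brackenridge Township: ($115,920 − $32,000) × 0.0057 = $83,920 × 0.0057 = $478.344
Port Authority: $115,920 × 0.00518 = $600.4656
Levies subtotal = $2,939.316
Total = $2,939.316 + $890 = $3,829.316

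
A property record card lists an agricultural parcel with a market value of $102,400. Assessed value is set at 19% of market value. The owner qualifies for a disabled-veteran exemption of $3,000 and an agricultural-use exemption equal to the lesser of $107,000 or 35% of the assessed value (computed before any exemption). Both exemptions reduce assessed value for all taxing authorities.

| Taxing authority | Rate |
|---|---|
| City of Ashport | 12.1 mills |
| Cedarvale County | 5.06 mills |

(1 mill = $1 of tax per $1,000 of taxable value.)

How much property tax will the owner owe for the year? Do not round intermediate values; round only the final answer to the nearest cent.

Assessed value = $102,400 × 0.19 = $19,456
Agricultural-use exemption = min($107,000, 35% × $19,456) = min($107,000, $6,809.6) = $6,809.6 (percentage binds)
Taxable value = $19,456 − $3,000 − $6,809.6 = $9,646.4
City of Ashport: $9,646.4 × 0.0121 = $116.72144
Cedarvale County: $9,646.4 × 0.00506 = $48.810784
Total = $165.532224

$165.53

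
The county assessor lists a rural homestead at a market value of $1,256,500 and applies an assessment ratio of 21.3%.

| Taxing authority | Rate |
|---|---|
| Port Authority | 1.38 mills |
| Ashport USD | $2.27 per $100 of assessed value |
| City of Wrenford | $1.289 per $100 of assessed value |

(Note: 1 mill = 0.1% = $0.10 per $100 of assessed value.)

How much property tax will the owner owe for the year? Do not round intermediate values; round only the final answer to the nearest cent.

$9,894.45

Assessed value = $1,256,500 × 0.213 = $267,634.5
Port Authority: $267,634.5 × 0.00138 = $369.33561
Ashport USD: $267,634.5 × 0.0227 = $6,075.30315
City of Wrenford: $267,634.5 × 0.01289 = $3,449.808705
Total = $9,894.447465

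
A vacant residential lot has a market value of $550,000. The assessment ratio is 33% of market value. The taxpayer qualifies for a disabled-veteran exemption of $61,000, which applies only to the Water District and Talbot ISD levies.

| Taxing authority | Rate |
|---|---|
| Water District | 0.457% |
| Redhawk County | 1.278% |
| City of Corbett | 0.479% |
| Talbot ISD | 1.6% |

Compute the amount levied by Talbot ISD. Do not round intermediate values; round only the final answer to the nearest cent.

Assessed value = $550,000 × 0.33 = $181,500
Talbot ISD taxable value = $181,500 − $61,000 = $120,500
Talbot ISD levy = $120,500 × 0.016 = $1,928

$1,928.00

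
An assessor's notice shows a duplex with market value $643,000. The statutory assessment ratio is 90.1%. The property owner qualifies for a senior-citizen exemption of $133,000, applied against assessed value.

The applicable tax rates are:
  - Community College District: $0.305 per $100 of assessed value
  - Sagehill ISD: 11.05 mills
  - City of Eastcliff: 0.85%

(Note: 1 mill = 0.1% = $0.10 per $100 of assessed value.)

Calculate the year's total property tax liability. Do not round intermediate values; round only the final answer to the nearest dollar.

$10,087

Assessed value = $643,000 × 0.901 = $579,343
Taxable value = $579,343 − $133,000 = $446,343
Community College District: $446,343 × 0.00305 = $1,361.34615
Sagehill ISD: $446,343 × 0.01105 = $4,932.09015
City of Eastcliff: $446,343 × 0.0085 = $3,793.9155
Total = $10,087.3518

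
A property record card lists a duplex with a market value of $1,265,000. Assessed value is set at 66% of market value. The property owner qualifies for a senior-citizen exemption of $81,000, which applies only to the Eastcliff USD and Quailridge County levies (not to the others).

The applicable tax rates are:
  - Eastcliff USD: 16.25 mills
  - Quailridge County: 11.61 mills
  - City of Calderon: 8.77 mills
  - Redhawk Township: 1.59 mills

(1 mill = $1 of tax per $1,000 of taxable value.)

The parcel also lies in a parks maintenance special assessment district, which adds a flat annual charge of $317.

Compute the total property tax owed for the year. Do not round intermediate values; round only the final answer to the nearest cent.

$29,970.22

Assessed value = $1,265,000 × 0.66 = $834,900
Eastcliff USD: ($834,900 − $81,000) × 0.01625 = $753,900 × 0.01625 = $12,250.875
Quailridge County: ($834,900 − $81,000) × 0.01161 = $753,900 × 0.01161 = $8,752.779
City of Calderon: $834,900 × 0.00877 = $7,322.073
Redhawk Township: $834,900 × 0.00159 = $1,327.491
Levies subtotal = $29,653.218
Total = $29,653.218 + $317 = $29,970.218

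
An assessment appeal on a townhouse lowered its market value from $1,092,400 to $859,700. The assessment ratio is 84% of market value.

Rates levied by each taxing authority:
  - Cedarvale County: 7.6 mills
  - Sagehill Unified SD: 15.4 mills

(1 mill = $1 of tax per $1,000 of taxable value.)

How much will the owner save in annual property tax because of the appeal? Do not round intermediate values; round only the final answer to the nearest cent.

Old assessed value = $1,092,400 × 0.84 = $917,616
New assessed value = $859,700 × 0.84 = $722,148
Combined rate = 0.0076 + 0.0154 = 0.023
Old tax = $917,616 × 0.023 = $21,105.168
New tax = $722,148 × 0.023 = $16,609.404
Reduction = $21,105.168 − $16,609.404 = $4,495.764

$4,495.76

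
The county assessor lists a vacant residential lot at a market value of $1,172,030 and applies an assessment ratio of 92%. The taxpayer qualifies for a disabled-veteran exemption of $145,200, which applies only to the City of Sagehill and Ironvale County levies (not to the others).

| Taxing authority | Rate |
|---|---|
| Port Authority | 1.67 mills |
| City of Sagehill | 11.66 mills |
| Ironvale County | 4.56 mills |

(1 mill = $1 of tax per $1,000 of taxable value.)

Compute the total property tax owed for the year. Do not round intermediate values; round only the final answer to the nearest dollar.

$16,935

Assessed value = $1,172,030 × 0.92 = $1,078,267.6
Port Authority: $1,078,267.6 × 0.00167 = $1,800.706892
City of Sagehill: ($1,078,267.6 − $145,200) × 0.01166 = $933,067.6 × 0.01166 = $10,879.568216
Ironvale County: ($1,078,267.6 − $145,200) × 0.00456 = $933,067.6 × 0.00456 = $4,254.788256
Total = $16,935.063364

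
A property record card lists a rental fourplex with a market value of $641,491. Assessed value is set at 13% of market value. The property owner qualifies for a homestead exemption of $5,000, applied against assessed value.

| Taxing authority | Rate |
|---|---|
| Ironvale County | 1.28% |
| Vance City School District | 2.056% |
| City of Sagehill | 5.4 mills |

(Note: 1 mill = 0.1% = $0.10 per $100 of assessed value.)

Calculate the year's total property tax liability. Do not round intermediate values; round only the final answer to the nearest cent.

$3,038.54

Assessed value = $641,491 × 0.13 = $83,393.83
Taxable value = $83,393.83 − $5,000 = $78,393.83
Ironvale County: $78,393.83 × 0.0128 = $1,003.441024
Vance City School District: $78,393.83 × 0.02056 = $1,611.7771448
City of Sagehill: $78,393.83 × 0.0054 = $423.326682
Total = $3,038.5448508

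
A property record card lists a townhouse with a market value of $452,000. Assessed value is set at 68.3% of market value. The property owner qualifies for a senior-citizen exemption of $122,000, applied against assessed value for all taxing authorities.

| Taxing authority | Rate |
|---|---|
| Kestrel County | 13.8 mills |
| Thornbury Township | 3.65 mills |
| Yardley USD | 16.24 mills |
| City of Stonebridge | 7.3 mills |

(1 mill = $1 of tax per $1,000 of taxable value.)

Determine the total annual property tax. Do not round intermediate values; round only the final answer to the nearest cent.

Assessed value = $452,000 × 0.683 = $308,716
Taxable value = $308,716 − $122,000 = $186,716
Kestrel County: $186,716 × 0.0138 = $2,576.6808
Thornbury Township: $186,716 × 0.00365 = $681.5134
Yardley USD: $186,716 × 0.01624 = $3,032.26784
City of Stonebridge: $186,716 × 0.0073 = $1,363.0268
Total = $2,576.6808 + $681.5134 + $3,032.26784 + $1,363.0268 = $7,653.48884

$7,653.49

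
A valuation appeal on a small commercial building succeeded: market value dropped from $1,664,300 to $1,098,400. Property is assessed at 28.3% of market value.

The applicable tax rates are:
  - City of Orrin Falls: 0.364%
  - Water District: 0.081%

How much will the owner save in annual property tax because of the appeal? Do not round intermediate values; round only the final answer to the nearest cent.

Old assessed value = $1,664,300 × 0.283 = $470,996.9
New assessed value = $1,098,400 × 0.283 = $310,847.2
Combined rate = 0.00364 + 0.00081 = 0.00445
Old tax = $470,996.9 × 0.00445 = $2,095.936205
New tax = $310,847.2 × 0.00445 = $1,383.27004
Reduction = $2,095.936205 − $1,383.27004 = $712.666165

$712.67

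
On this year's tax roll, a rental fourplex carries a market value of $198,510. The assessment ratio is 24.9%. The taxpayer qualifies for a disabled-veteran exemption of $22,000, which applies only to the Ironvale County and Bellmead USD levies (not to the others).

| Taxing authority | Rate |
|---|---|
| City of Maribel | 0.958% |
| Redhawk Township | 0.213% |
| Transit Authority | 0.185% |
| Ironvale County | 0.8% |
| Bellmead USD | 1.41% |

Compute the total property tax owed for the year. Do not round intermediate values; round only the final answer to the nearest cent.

$1,276.44

Assessed value = $198,510 × 0.249 = $49,428.99
City of Maribel: $49,428.99 × 0.00958 = $473.5297242
Redhawk Township: $49,428.99 × 0.00213 = $105.2837487
Transit Authority: $49,428.99 × 0.00185 = $91.4436315
Ironvale County: ($49,428.99 − $22,000) × 0.008 = $27,428.99 × 0.008 = $219.43192
Bellmead USD: ($49,428.99 − $22,000) × 0.0141 = $27,428.99 × 0.0141 = $386.748759
Total = $1,276.4377834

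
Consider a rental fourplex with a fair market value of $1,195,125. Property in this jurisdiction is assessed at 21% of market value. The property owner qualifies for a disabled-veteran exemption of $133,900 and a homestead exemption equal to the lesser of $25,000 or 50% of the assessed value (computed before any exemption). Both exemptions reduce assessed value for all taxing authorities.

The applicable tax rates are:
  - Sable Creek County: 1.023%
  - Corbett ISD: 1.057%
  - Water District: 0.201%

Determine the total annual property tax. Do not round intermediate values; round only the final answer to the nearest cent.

Assessed value = $1,195,125 × 0.21 = $250,976.25
Homestead exemption = min($25,000, 50% × $250,976.25) = min($25,000, $125,488.125) = $25,000 (dollar cap binds)
Taxable value = $250,976.25 − $133,900 − $25,000 = $92,076.25
Sable Creek County: $92,076.25 × 0.01023 = $941.9400375
Corbett ISD: $92,076.25 × 0.01057 = $973.2459625
Water District: $92,076.25 × 0.00201 = $185.0732625
Total = $2,100.2592625

$2,100.26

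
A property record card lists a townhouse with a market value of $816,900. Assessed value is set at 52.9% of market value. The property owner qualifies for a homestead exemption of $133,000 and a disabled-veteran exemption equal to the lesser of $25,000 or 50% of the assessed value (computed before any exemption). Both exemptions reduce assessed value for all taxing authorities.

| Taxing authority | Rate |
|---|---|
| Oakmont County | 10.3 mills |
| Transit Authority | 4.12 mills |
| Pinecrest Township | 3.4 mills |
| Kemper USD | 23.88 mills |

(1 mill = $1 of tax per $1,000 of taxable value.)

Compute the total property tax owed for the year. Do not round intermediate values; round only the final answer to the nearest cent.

Assessed value = $816,900 × 0.529 = $432,140.1
Disabled-veteran exemption = min($25,000, 50% × $432,140.1) = min($25,000, $216,070.05) = $25,000 (dollar cap binds)
Taxable value = $432,140.1 − $133,000 − $25,000 = $274,140.1
Oakmont County: $274,140.1 × 0.0103 = $2,823.64303
Transit Authority: $274,140.1 × 0.00412 = $1,129.457212
Pinecrest Township: $274,140.1 × 0.0034 = $932.07634
Kemper USD: $274,140.1 × 0.02388 = $6,546.465588
Total = $11,431.64217

$11,431.64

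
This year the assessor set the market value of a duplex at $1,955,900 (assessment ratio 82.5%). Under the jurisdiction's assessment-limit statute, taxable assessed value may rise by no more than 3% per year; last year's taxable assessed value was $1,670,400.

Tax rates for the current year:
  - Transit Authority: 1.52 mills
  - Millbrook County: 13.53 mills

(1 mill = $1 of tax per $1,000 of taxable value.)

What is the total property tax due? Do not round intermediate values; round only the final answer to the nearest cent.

Uncapped assessed value = $1,955,900 × 0.825 = $1,613,617.5
Cap limit = $1,670,400 × 1.03 = $1,720,512
Taxable assessed value = min($1,613,617.5, $1,720,512) = $1,613,617.5 (cap does not bind)
Transit Authority: $1,613,617.5 × 0.00152 = $2,452.6986
Millbrook County: $1,613,617.5 × 0.01353 = $21,832.244775
Total = $24,284.943375

$24,284.94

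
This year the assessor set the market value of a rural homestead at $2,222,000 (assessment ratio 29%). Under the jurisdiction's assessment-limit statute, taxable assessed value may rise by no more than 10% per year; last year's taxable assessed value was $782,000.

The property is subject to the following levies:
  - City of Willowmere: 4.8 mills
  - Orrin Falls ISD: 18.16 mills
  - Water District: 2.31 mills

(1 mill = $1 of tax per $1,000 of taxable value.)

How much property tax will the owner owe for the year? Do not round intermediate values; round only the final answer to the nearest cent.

Uncapped assessed value = $2,222,000 × 0.29 = $644,380
Cap limit = $782,000 × 1.1 = $860,200
Taxable assessed value = min($644,380, $860,200) = $644,380 (cap does not bind)
City of Willowmere: $644,380 × 0.0048 = $3,093.024
Orrin Falls ISD: $644,380 × 0.01816 = $11,701.9408
Water District: $644,380 × 0.00231 = $1,488.5178
Total = $16,283.4826

$16,283.48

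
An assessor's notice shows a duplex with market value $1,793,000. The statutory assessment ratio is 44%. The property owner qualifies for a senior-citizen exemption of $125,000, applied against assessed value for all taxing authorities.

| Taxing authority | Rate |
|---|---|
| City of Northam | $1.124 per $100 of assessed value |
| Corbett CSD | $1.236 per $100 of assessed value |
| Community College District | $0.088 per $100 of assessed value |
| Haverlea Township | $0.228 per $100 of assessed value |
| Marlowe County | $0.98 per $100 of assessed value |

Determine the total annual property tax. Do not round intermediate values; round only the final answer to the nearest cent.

Assessed value = $1,793,000 × 0.44 = $788,920
Taxable value = $788,920 − $125,000 = $663,920
City of Northam: $663,920 × 0.01124 = $7,462.4608
Corbett CSD: $663,920 × 0.01236 = $8,206.0512
Community College District: $663,920 × 0.00088 = $584.2496
Haverlea Township: $663,920 × 0.00228 = $1,513.7376
Marlowe County: $663,920 × 0.0098 = $6,506.416
Total = $7,462.4608 + $8,206.0512 + $584.2496 + $1,513.7376 + $6,506.416 = $24,272.9152

$24,272.92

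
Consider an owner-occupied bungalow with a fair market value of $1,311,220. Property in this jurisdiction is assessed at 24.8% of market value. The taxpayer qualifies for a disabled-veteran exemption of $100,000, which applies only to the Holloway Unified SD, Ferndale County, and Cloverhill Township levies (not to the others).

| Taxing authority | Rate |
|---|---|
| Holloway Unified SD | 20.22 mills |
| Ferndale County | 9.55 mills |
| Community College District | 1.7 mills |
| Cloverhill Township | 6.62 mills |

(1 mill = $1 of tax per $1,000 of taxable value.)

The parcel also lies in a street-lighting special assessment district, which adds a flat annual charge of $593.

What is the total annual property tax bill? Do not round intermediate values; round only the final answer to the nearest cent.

Assessed value = $1,311,220 × 0.248 = $325,182.56
Holloway Unified SD: ($325,182.56 − $100,000) × 0.02022 = $225,182.56 × 0.02022 = $4,553.1913632
Ferndale County: ($325,182.56 − $100,000) × 0.00955 = $225,182.56 × 0.00955 = $2,150.493448
Community College District: $325,182.56 × 0.0017 = $552.810352
Cloverhill Township: ($325,182.56 − $100,000) × 0.00662 = $225,182.56 × 0.00662 = $1,490.7085472
Levies subtotal = $8,747.2037104
Total = $8,747.2037104 + $593 = $9,340.2037104

$9,340.20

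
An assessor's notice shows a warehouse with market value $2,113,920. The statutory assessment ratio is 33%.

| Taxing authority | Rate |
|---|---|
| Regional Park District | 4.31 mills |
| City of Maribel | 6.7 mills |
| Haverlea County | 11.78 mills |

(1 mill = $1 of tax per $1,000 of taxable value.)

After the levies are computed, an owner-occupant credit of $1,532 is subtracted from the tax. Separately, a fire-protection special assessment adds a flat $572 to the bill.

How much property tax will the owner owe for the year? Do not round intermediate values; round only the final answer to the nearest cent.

Assessed value = $2,113,920 × 0.33 = $697,593.6
Regional Park District: $697,593.6 × 0.00431 = $3,006.628416
City of Maribel: $697,593.6 × 0.0067 = $4,673.87712
Haverlea County: $697,593.6 × 0.01178 = $8,217.652608
Levies subtotal = $15,898.158144
After credit = $15,898.158144 − $1,532 = $14,366.158144
Total = $14,366.158144 + $572 = $14,938.158144

$14,938.16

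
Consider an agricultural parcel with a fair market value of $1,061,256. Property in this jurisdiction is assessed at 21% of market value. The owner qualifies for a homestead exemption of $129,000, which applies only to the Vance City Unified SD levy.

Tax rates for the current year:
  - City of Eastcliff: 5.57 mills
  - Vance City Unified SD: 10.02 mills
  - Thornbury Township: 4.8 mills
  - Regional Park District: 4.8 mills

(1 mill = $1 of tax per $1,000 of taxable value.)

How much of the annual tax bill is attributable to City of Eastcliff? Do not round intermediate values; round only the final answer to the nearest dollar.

Assessed value = $1,061,256 × 0.21 = $222,863.76
City of Eastcliff taxable value = $222,863.76 (exemption does not apply)
City of Eastcliff levy = $222,863.76 × 0.00557 = $1,241.3511432

$1,241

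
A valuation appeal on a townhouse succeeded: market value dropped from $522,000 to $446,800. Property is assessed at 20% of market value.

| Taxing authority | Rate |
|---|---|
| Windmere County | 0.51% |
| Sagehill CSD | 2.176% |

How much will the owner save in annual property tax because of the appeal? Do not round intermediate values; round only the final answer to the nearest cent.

Old assessed value = $522,000 × 0.2 = $104,400
New assessed value = $446,800 × 0.2 = $89,360
Combined rate = 0.0051 + 0.02176 = 0.02686
Old tax = $104,400 × 0.02686 = $2,804.184
New tax = $89,360 × 0.02686 = $2,400.2096
Reduction = $2,804.184 − $2,400.2096 = $403.9744

$403.97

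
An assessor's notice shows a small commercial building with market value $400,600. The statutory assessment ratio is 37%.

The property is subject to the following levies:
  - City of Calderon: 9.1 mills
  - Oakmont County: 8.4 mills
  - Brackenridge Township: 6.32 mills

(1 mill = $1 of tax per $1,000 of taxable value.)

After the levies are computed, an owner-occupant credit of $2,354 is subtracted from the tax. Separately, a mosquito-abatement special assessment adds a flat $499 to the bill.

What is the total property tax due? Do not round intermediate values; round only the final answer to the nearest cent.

Assessed value = $400,600 × 0.37 = $148,222
City of Calderon: $148,222 × 0.0091 = $1,348.8202
Oakmont County: $148,222 × 0.0084 = $1,245.0648
Brackenridge Township: $148,222 × 0.00632 = $936.76304
Levies subtotal = $3,530.64804
After credit = $3,530.64804 − $2,354 = $1,176.64804
Total = $1,176.64804 + $499 = $1,675.64804

$1,675.65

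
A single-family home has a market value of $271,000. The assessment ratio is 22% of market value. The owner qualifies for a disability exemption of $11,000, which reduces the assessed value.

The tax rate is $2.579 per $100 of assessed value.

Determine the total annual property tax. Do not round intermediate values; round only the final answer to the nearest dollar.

$1,254

Assessed value = $271,000 × 0.22 = $59,620
Taxable value = $59,620 − $11,000 = $48,620
Tax = $48,620 × 0.02579 = $1,253.9098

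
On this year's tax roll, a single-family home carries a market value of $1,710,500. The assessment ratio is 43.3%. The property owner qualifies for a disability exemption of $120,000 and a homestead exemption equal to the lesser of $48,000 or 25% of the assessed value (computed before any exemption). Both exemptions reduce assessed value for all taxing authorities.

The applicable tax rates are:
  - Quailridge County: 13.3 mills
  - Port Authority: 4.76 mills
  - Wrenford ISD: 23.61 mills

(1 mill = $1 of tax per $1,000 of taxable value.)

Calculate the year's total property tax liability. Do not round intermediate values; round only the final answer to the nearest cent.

$23,862.18

Assessed value = $1,710,500 × 0.433 = $740,646.5
Homestead exemption = min($48,000, 25% × $740,646.5) = min($48,000, $185,161.625) = $48,000 (dollar cap binds)
Taxable value = $740,646.5 − $120,000 − $48,000 = $572,646.5
Quailridge County: $572,646.5 × 0.0133 = $7,616.19845
Port Authority: $572,646.5 × 0.00476 = $2,725.79734
Wrenford ISD: $572,646.5 × 0.02361 = $13,520.183865
Total = $23,862.179655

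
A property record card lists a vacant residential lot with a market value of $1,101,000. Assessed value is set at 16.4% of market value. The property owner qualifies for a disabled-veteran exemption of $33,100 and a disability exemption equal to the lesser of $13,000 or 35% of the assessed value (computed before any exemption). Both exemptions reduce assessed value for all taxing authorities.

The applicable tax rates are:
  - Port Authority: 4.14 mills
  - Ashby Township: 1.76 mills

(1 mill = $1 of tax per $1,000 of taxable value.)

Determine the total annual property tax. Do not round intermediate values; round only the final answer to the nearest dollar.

$793

Assessed value = $1,101,000 × 0.164 = $180,564
Disability exemption = min($13,000, 35% × $180,564) = min($13,000, $63,197.4) = $13,000 (dollar cap binds)
Taxable value = $180,564 − $33,100 − $13,000 = $134,464
Port Authority: $134,464 × 0.00414 = $556.68096
Ashby Township: $134,464 × 0.00176 = $236.65664
Total = $793.3376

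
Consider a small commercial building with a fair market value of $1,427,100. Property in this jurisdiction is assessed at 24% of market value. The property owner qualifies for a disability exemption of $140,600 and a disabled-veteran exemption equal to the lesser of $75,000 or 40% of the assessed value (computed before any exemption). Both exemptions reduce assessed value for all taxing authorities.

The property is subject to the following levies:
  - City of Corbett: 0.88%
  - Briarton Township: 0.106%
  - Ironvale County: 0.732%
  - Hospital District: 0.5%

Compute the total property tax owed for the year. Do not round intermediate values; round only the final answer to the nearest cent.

$2,814.73

Assessed value = $1,427,100 × 0.24 = $342,504
Disabled-veteran exemption = min($75,000, 40% × $342,504) = min($75,000, $137,001.6) = $75,000 (dollar cap binds)
Taxable value = $342,504 − $140,600 − $75,000 = $126,904
City of Corbett: $126,904 × 0.0088 = $1,116.7552
Briarton Township: $126,904 × 0.00106 = $134.51824
Ironvale County: $126,904 × 0.00732 = $928.93728
Hospital District: $126,904 × 0.005 = $634.52
Total = $2,814.73072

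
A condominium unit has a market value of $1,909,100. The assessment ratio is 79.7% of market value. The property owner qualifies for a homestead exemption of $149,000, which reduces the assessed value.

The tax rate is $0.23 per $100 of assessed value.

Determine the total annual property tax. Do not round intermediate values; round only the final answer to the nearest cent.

Assessed value = $1,909,100 × 0.797 = $1,521,552.7
Taxable value = $1,521,552.7 − $149,000 = $1,372,552.7
Tax = $1,372,552.7 × 0.0023 = $3,156.87121

$3,156.87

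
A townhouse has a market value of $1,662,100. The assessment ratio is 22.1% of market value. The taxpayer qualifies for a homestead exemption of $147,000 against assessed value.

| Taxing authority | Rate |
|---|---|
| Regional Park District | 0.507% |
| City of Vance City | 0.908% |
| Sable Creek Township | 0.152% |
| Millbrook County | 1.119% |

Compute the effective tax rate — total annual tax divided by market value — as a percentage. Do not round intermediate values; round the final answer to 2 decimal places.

0.36%

Assessed value = $1,662,100 × 0.221 = $367,324.1
Taxable value = $367,324.1 − $147,000 = $220,324.1
Regional Park District: $220,324.1 × 0.00507 = $1,117.043187
City of Vance City: $220,324.1 × 0.00908 = $2,000.542828
Sable Creek Township: $220,324.1 × 0.00152 = $334.892632
Millbrook County: $220,324.1 × 0.01119 = $2,465.426679
Total tax = $5,917.905326
Effective rate = $5,917.905326 ÷ $1,662,100 = 0.36% of market value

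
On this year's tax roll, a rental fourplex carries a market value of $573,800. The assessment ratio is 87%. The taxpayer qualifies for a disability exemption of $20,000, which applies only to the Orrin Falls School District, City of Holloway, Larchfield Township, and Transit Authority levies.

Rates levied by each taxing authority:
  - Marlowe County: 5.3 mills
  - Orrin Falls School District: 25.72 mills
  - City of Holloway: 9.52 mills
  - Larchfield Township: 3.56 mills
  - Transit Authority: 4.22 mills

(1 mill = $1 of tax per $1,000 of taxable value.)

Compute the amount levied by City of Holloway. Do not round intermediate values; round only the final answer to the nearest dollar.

Assessed value = $573,800 × 0.87 = $499,206
City of Holloway taxable value = $499,206 − $20,000 = $479,206
City of Holloway levy = $479,206 × 0.00952 = $4,562.04112

$4,562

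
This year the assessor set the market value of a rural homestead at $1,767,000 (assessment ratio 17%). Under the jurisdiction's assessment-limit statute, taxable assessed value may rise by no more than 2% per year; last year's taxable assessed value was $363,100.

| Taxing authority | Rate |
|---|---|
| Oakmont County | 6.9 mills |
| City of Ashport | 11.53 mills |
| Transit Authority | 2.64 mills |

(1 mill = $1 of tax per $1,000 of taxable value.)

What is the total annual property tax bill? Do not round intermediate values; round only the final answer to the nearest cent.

Uncapped assessed value = $1,767,000 × 0.17 = $300,390
Cap limit = $363,100 × 1.02 = $370,362
Taxable assessed value = min($300,390, $370,362) = $300,390 (cap does not bind)
Oakmont County: $300,390 × 0.0069 = $2,072.691
City of Ashport: $300,390 × 0.01153 = $3,463.4967
Transit Authority: $300,390 × 0.00264 = $793.0296
Total = $6,329.2173

$6,329.22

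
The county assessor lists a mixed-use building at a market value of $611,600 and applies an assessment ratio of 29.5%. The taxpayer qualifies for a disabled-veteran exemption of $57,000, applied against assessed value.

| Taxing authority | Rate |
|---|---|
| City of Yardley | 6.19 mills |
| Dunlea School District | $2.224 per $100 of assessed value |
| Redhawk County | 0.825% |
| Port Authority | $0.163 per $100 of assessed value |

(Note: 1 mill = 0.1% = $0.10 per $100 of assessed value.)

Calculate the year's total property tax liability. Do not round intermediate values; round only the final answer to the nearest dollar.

Assessed value = $611,600 × 0.295 = $180,422
Taxable value = $180,422 − $57,000 = $123,422
City of Yardley: $123,422 × 0.00619 = $763.98218
Dunlea School District: $123,422 × 0.02224 = $2,744.90528
Redhawk County: $123,422 × 0.00825 = $1,018.2315
Port Authority: $123,422 × 0.00163 = $201.17786
Total = $4,728.29682

$4,728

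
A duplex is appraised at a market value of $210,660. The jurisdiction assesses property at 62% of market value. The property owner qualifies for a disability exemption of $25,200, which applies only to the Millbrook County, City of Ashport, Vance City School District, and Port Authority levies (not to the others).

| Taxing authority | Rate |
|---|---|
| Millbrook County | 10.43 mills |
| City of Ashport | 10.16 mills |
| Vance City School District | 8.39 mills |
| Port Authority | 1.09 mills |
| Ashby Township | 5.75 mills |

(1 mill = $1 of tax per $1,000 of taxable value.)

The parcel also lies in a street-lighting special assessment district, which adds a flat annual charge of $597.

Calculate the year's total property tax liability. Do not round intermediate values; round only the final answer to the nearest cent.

Assessed value = $210,660 × 0.62 = $130,609.2
Millbrook County: ($130,609.2 − $25,200) × 0.01043 = $105,409.2 × 0.01043 = $1,099.417956
City of Ashport: ($130,609.2 − $25,200) × 0.01016 = $105,409.2 × 0.01016 = $1,070.957472
Vance City School District: ($130,609.2 − $25,200) × 0.00839 = $105,409.2 × 0.00839 = $884.383188
Port Authority: ($130,609.2 − $25,200) × 0.00109 = $105,409.2 × 0.00109 = $114.896028
Ashby Township: $130,609.2 × 0.00575 = $751.0029
Levies subtotal = $3,920.657544
Total = $3,920.657544 + $597 = $4,517.657544

$4,517.66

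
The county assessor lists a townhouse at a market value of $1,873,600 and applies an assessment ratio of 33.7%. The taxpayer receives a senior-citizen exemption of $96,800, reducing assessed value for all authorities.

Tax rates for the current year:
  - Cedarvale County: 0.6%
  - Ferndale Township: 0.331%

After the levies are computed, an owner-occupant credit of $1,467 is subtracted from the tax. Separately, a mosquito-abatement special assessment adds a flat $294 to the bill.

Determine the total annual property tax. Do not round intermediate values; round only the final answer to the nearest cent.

Assessed value = $1,873,600 × 0.337 = $631,403.2
Taxable value = $631,403.2 − $96,800 = $534,603.2
Cedarvale County: $534,603.2 × 0.006 = $3,207.6192
Ferndale Township: $534,603.2 × 0.00331 = $1,769.536592
Levies subtotal = $4,977.155792
After credit = $4,977.155792 − $1,467 = $3,510.155792
Total = $3,510.155792 + $294 = $3,804.155792

$3,804.16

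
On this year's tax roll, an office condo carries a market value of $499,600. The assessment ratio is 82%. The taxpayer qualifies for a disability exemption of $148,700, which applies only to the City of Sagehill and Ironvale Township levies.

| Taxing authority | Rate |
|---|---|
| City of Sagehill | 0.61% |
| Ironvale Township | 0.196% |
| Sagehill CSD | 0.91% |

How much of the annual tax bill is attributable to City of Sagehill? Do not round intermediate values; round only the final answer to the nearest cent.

Assessed value = $499,600 × 0.82 = $409,672
City of Sagehill taxable value = $409,672 − $148,700 = $260,972
City of Sagehill levy = $260,972 × 0.0061 = $1,591.9292

$1,591.93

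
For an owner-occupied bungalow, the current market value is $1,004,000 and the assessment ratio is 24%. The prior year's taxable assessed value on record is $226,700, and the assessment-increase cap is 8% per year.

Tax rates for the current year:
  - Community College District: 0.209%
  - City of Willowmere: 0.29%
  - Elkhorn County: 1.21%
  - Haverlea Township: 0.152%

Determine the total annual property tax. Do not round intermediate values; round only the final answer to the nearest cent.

Uncapped assessed value = $1,004,000 × 0.24 = $240,960
Cap limit = $226,700 × 1.08 = $244,836
Taxable assessed value = min($240,960, $244,836) = $240,960 (cap does not bind)
Community College District: $240,960 × 0.00209 = $503.6064
City of Willowmere: $240,960 × 0.0029 = $698.784
Elkhorn County: $240,960 × 0.0121 = $2,915.616
Haverlea Township: $240,960 × 0.00152 = $366.2592
Total = $4,484.2656

$4,484.27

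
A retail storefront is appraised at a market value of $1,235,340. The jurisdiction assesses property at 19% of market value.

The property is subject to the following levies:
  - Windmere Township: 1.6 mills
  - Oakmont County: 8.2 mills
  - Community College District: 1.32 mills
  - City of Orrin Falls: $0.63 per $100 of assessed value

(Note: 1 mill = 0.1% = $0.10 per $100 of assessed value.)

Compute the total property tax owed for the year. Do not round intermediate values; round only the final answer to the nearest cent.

$4,088.73

Assessed value = $1,235,340 × 0.19 = $234,714.6
Windmere Township: $234,714.6 × 0.0016 = $375.54336
Oakmont County: $234,714.6 × 0.0082 = $1,924.65972
Community College District: $234,714.6 × 0.00132 = $309.823272
City of Orrin Falls: $234,714.6 × 0.0063 = $1,478.70198
Total = $4,088.728332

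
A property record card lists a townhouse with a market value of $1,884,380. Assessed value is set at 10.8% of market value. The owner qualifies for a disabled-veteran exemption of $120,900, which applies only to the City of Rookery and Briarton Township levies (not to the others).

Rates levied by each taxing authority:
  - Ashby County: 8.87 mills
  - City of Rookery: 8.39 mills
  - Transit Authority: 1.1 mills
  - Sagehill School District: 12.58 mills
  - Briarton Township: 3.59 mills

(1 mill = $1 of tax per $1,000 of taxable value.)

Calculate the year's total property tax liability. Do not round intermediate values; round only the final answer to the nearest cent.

Assessed value = $1,884,380 × 0.108 = $203,513.04
Ashby County: $203,513.04 × 0.00887 = $1,805.1606648
City of Rookery: ($203,513.04 − $120,900) × 0.00839 = $82,613.04 × 0.00839 = $693.1234056
Transit Authority: $203,513.04 × 0.0011 = $223.864344
Sagehill School District: $203,513.04 × 0.01258 = $2,560.1940432
Briarton Township: ($203,513.04 − $120,900) × 0.00359 = $82,613.04 × 0.00359 = $296.5808136
Total = $5,578.9232712

$5,578.92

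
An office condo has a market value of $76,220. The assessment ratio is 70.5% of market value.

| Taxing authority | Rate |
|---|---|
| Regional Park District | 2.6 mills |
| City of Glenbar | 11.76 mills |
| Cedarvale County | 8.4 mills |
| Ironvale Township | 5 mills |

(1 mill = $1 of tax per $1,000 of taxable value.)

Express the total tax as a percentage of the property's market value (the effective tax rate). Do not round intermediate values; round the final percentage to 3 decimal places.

1.957%

Assessed value = $76,220 × 0.705 = $53,735.1
Regional Park District: $53,735.1 × 0.0026 = $139.71126
City of Glenbar: $53,735.1 × 0.01176 = $631.924776
Cedarvale County: $53,735.1 × 0.0084 = $451.37484
Ironvale Township: $53,735.1 × 0.005 = $268.6755
Total tax = $1,491.686376
Effective rate = $1,491.686376 ÷ $76,220 = 1.957% of market value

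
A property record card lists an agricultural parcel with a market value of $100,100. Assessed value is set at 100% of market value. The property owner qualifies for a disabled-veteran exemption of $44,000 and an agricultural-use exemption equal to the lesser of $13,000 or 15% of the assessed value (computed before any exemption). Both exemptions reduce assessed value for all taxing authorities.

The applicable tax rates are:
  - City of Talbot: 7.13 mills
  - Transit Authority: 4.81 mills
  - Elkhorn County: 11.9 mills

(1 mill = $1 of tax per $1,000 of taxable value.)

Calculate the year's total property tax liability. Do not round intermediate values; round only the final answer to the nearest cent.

Assessed value = $100,100 × 1 = $100,100
Agricultural-use exemption = min($13,000, 15% × $100,100) = min($13,000, $15,015) = $13,000 (dollar cap binds)
Taxable value = $100,100 − $44,000 − $13,000 = $43,100
City of Talbot: $43,100 × 0.00713 = $307.303
Transit Authority: $43,100 × 0.00481 = $207.311
Elkhorn County: $43,100 × 0.0119 = $512.89
Total = $1,027.504

$1,027.50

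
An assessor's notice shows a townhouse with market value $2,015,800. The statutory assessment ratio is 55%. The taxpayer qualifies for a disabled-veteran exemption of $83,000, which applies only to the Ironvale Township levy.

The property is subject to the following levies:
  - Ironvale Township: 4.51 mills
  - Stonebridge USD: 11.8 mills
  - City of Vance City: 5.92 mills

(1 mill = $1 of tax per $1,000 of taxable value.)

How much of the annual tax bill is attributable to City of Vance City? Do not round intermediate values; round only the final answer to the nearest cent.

$6,563.44

Assessed value = $2,015,800 × 0.55 = $1,108,690
City of Vance City taxable value = $1,108,690 (exemption does not apply)
City of Vance City levy = $1,108,690 × 0.00592 = $6,563.4448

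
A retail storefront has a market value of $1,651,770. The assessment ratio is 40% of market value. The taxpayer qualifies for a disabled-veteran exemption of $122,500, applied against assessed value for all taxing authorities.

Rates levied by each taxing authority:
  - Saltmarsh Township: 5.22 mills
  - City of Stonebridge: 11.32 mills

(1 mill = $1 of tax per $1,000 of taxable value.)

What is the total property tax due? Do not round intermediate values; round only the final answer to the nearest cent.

Assessed value = $1,651,770 × 0.4 = $660,708
Taxable value = $660,708 − $122,500 = $538,208
Saltmarsh Township: $538,208 × 0.00522 = $2,809.44576
City of Stonebridge: $538,208 × 0.01132 = $6,092.51456
Total = $2,809.44576 + $6,092.51456 = $8,901.96032

$8,901.96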